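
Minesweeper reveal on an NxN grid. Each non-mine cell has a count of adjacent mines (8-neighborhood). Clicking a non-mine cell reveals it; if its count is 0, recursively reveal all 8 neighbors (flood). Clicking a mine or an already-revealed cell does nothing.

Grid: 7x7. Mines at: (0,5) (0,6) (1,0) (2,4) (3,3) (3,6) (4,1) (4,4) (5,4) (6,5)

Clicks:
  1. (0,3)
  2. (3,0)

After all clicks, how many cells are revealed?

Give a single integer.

Click 1 (0,3) count=0: revealed 11 new [(0,1) (0,2) (0,3) (0,4) (1,1) (1,2) (1,3) (1,4) (2,1) (2,2) (2,3)] -> total=11
Click 2 (3,0) count=1: revealed 1 new [(3,0)] -> total=12

Answer: 12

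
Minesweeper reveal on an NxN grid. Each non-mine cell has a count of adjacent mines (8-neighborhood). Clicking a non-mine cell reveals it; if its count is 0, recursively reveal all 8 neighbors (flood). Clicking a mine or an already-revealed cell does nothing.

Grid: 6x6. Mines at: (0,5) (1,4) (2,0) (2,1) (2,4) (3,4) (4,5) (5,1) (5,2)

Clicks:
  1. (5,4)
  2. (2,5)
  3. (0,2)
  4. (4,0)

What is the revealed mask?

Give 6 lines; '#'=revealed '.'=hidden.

Click 1 (5,4) count=1: revealed 1 new [(5,4)] -> total=1
Click 2 (2,5) count=3: revealed 1 new [(2,5)] -> total=2
Click 3 (0,2) count=0: revealed 8 new [(0,0) (0,1) (0,2) (0,3) (1,0) (1,1) (1,2) (1,3)] -> total=10
Click 4 (4,0) count=1: revealed 1 new [(4,0)] -> total=11

Answer: ####..
####..
.....#
......
#.....
....#.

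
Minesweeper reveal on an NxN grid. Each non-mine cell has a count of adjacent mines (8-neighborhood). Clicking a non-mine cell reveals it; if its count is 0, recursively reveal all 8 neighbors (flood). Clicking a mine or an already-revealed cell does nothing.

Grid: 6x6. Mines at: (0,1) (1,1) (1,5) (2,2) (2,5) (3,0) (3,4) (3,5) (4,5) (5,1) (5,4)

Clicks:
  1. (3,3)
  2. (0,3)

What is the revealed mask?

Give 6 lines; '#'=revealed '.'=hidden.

Click 1 (3,3) count=2: revealed 1 new [(3,3)] -> total=1
Click 2 (0,3) count=0: revealed 6 new [(0,2) (0,3) (0,4) (1,2) (1,3) (1,4)] -> total=7

Answer: ..###.
..###.
......
...#..
......
......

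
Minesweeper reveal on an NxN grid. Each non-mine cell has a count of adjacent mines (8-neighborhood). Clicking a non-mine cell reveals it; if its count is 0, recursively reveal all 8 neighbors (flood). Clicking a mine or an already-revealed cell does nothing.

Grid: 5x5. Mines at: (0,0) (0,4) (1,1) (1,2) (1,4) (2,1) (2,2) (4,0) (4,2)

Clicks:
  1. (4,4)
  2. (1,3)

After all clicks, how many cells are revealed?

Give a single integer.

Click 1 (4,4) count=0: revealed 6 new [(2,3) (2,4) (3,3) (3,4) (4,3) (4,4)] -> total=6
Click 2 (1,3) count=4: revealed 1 new [(1,3)] -> total=7

Answer: 7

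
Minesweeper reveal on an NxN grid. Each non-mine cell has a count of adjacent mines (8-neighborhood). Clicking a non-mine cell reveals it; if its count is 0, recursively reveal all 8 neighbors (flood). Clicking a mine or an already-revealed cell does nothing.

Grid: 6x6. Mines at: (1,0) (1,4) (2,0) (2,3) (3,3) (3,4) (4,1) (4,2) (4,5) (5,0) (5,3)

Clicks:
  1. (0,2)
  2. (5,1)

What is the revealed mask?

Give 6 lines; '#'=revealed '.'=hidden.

Click 1 (0,2) count=0: revealed 6 new [(0,1) (0,2) (0,3) (1,1) (1,2) (1,3)] -> total=6
Click 2 (5,1) count=3: revealed 1 new [(5,1)] -> total=7

Answer: .###..
.###..
......
......
......
.#....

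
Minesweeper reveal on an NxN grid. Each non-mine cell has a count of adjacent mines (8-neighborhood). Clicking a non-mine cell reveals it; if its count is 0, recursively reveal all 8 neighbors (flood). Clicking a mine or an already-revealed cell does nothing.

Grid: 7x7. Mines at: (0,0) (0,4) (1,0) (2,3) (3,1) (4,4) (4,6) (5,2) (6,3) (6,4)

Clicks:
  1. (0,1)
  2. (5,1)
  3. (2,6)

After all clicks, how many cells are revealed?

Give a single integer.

Answer: 13

Derivation:
Click 1 (0,1) count=2: revealed 1 new [(0,1)] -> total=1
Click 2 (5,1) count=1: revealed 1 new [(5,1)] -> total=2
Click 3 (2,6) count=0: revealed 11 new [(0,5) (0,6) (1,4) (1,5) (1,6) (2,4) (2,5) (2,6) (3,4) (3,5) (3,6)] -> total=13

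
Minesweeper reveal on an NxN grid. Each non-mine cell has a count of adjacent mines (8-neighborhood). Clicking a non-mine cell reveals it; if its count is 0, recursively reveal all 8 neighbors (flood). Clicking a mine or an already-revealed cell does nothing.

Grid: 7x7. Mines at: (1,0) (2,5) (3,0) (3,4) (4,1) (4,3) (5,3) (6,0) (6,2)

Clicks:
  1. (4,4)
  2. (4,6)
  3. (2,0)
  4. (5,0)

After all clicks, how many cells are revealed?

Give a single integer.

Click 1 (4,4) count=3: revealed 1 new [(4,4)] -> total=1
Click 2 (4,6) count=0: revealed 10 new [(3,5) (3,6) (4,5) (4,6) (5,4) (5,5) (5,6) (6,4) (6,5) (6,6)] -> total=11
Click 3 (2,0) count=2: revealed 1 new [(2,0)] -> total=12
Click 4 (5,0) count=2: revealed 1 new [(5,0)] -> total=13

Answer: 13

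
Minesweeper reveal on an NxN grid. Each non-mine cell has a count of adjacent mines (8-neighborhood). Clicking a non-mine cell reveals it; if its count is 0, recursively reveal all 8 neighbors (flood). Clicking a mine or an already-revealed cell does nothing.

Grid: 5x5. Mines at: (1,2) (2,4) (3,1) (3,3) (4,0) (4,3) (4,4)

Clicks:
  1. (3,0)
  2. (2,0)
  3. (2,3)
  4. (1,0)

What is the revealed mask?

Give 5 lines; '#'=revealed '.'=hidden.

Click 1 (3,0) count=2: revealed 1 new [(3,0)] -> total=1
Click 2 (2,0) count=1: revealed 1 new [(2,0)] -> total=2
Click 3 (2,3) count=3: revealed 1 new [(2,3)] -> total=3
Click 4 (1,0) count=0: revealed 5 new [(0,0) (0,1) (1,0) (1,1) (2,1)] -> total=8

Answer: ##...
##...
##.#.
#....
.....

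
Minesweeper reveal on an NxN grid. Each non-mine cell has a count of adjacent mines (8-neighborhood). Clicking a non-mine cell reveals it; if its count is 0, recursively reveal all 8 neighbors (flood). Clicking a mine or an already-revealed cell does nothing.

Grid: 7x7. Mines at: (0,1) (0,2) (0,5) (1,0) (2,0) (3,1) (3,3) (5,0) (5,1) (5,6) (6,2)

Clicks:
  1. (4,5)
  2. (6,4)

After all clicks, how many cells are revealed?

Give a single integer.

Click 1 (4,5) count=1: revealed 1 new [(4,5)] -> total=1
Click 2 (6,4) count=0: revealed 8 new [(4,3) (4,4) (5,3) (5,4) (5,5) (6,3) (6,4) (6,5)] -> total=9

Answer: 9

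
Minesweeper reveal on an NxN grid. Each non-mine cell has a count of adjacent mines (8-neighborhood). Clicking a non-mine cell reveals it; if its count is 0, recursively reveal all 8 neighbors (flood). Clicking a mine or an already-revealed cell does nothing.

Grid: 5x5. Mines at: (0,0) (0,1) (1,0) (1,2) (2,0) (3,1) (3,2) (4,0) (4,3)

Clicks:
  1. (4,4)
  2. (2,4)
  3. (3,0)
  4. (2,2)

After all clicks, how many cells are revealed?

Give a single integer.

Answer: 11

Derivation:
Click 1 (4,4) count=1: revealed 1 new [(4,4)] -> total=1
Click 2 (2,4) count=0: revealed 8 new [(0,3) (0,4) (1,3) (1,4) (2,3) (2,4) (3,3) (3,4)] -> total=9
Click 3 (3,0) count=3: revealed 1 new [(3,0)] -> total=10
Click 4 (2,2) count=3: revealed 1 new [(2,2)] -> total=11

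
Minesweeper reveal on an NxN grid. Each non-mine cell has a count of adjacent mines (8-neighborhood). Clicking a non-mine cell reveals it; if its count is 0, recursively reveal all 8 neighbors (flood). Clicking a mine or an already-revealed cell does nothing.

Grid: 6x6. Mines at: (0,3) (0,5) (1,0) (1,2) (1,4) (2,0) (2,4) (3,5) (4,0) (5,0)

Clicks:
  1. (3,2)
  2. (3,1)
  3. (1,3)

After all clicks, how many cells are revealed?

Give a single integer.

Click 1 (3,2) count=0: revealed 17 new [(2,1) (2,2) (2,3) (3,1) (3,2) (3,3) (3,4) (4,1) (4,2) (4,3) (4,4) (4,5) (5,1) (5,2) (5,3) (5,4) (5,5)] -> total=17
Click 2 (3,1) count=2: revealed 0 new [(none)] -> total=17
Click 3 (1,3) count=4: revealed 1 new [(1,3)] -> total=18

Answer: 18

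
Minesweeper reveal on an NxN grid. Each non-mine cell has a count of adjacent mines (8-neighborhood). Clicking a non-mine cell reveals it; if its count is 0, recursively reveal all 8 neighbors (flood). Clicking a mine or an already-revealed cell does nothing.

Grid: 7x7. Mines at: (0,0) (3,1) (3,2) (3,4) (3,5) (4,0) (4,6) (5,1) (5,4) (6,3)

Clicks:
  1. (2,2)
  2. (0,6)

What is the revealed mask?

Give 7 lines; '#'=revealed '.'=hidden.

Click 1 (2,2) count=2: revealed 1 new [(2,2)] -> total=1
Click 2 (0,6) count=0: revealed 17 new [(0,1) (0,2) (0,3) (0,4) (0,5) (0,6) (1,1) (1,2) (1,3) (1,4) (1,5) (1,6) (2,1) (2,3) (2,4) (2,5) (2,6)] -> total=18

Answer: .######
.######
.######
.......
.......
.......
.......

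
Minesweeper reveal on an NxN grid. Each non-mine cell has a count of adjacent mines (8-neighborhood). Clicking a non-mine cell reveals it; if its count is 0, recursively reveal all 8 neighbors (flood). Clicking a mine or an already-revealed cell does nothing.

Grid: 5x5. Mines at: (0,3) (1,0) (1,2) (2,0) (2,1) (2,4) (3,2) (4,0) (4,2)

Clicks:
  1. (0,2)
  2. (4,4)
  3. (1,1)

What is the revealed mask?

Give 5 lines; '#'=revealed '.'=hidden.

Answer: ..#..
.#...
.....
...##
...##

Derivation:
Click 1 (0,2) count=2: revealed 1 new [(0,2)] -> total=1
Click 2 (4,4) count=0: revealed 4 new [(3,3) (3,4) (4,3) (4,4)] -> total=5
Click 3 (1,1) count=4: revealed 1 new [(1,1)] -> total=6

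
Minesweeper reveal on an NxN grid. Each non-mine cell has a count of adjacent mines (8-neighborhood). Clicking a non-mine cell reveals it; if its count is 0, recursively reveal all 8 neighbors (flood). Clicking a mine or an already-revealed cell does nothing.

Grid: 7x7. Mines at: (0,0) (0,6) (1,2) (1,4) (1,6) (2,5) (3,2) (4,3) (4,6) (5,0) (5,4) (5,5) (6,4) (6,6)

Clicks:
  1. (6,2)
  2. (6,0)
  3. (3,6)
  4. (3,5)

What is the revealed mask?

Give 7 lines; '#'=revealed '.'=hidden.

Click 1 (6,2) count=0: revealed 6 new [(5,1) (5,2) (5,3) (6,1) (6,2) (6,3)] -> total=6
Click 2 (6,0) count=1: revealed 1 new [(6,0)] -> total=7
Click 3 (3,6) count=2: revealed 1 new [(3,6)] -> total=8
Click 4 (3,5) count=2: revealed 1 new [(3,5)] -> total=9

Answer: .......
.......
.......
.....##
.......
.###...
####...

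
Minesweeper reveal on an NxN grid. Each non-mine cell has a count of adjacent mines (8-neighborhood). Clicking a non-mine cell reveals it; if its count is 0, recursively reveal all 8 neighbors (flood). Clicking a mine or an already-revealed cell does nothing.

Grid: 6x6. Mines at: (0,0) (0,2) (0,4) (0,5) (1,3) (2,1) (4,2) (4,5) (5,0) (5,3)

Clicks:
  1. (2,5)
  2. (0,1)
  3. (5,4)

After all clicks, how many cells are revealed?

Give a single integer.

Answer: 8

Derivation:
Click 1 (2,5) count=0: revealed 6 new [(1,4) (1,5) (2,4) (2,5) (3,4) (3,5)] -> total=6
Click 2 (0,1) count=2: revealed 1 new [(0,1)] -> total=7
Click 3 (5,4) count=2: revealed 1 new [(5,4)] -> total=8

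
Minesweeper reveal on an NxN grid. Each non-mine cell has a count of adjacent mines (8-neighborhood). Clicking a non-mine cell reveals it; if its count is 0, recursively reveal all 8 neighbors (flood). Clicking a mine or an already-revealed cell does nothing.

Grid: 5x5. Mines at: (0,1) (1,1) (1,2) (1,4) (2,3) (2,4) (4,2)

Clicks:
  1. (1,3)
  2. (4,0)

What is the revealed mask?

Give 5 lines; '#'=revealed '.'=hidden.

Answer: .....
...#.
##...
##...
##...

Derivation:
Click 1 (1,3) count=4: revealed 1 new [(1,3)] -> total=1
Click 2 (4,0) count=0: revealed 6 new [(2,0) (2,1) (3,0) (3,1) (4,0) (4,1)] -> total=7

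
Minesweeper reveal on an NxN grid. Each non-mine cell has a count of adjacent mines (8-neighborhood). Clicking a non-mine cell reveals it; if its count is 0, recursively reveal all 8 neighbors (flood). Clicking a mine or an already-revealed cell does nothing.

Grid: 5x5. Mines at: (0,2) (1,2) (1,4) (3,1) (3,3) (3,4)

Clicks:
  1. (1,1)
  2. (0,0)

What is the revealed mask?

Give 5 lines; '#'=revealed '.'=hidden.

Answer: ##...
##...
##...
.....
.....

Derivation:
Click 1 (1,1) count=2: revealed 1 new [(1,1)] -> total=1
Click 2 (0,0) count=0: revealed 5 new [(0,0) (0,1) (1,0) (2,0) (2,1)] -> total=6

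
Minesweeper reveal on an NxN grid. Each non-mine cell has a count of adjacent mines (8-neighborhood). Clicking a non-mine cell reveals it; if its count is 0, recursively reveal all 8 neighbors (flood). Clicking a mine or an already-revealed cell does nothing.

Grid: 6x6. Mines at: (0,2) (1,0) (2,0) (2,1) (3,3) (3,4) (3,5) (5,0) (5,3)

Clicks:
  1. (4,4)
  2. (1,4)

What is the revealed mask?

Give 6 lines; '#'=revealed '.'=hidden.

Click 1 (4,4) count=4: revealed 1 new [(4,4)] -> total=1
Click 2 (1,4) count=0: revealed 9 new [(0,3) (0,4) (0,5) (1,3) (1,4) (1,5) (2,3) (2,4) (2,5)] -> total=10

Answer: ...###
...###
...###
......
....#.
......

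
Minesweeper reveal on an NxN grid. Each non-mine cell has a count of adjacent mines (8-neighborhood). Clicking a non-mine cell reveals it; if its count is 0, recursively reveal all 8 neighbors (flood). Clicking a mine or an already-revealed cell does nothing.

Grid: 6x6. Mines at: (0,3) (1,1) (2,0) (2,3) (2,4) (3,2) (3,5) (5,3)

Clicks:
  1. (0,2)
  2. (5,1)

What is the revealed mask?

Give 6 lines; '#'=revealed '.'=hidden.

Click 1 (0,2) count=2: revealed 1 new [(0,2)] -> total=1
Click 2 (5,1) count=0: revealed 8 new [(3,0) (3,1) (4,0) (4,1) (4,2) (5,0) (5,1) (5,2)] -> total=9

Answer: ..#...
......
......
##....
###...
###...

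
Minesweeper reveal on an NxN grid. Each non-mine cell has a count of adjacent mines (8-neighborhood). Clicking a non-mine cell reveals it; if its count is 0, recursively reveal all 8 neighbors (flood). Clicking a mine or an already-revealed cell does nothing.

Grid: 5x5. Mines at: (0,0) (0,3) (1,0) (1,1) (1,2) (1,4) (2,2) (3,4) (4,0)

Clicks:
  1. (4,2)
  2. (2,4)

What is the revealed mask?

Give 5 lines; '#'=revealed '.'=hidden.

Answer: .....
.....
....#
.###.
.###.

Derivation:
Click 1 (4,2) count=0: revealed 6 new [(3,1) (3,2) (3,3) (4,1) (4,2) (4,3)] -> total=6
Click 2 (2,4) count=2: revealed 1 new [(2,4)] -> total=7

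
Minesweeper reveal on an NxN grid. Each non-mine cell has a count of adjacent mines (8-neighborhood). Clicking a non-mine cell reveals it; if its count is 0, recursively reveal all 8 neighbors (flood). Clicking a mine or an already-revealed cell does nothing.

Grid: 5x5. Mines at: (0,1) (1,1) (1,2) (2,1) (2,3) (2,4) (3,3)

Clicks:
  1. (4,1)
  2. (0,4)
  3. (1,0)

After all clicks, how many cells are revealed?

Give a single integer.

Click 1 (4,1) count=0: revealed 6 new [(3,0) (3,1) (3,2) (4,0) (4,1) (4,2)] -> total=6
Click 2 (0,4) count=0: revealed 4 new [(0,3) (0,4) (1,3) (1,4)] -> total=10
Click 3 (1,0) count=3: revealed 1 new [(1,0)] -> total=11

Answer: 11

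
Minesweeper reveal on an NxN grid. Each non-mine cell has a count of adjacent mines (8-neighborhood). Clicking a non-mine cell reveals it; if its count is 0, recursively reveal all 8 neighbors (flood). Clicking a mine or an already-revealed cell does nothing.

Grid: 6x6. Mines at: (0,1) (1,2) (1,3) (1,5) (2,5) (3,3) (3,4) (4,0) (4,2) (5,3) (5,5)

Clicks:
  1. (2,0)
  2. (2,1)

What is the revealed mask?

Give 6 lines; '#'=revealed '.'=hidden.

Answer: ......
##....
##....
##....
......
......

Derivation:
Click 1 (2,0) count=0: revealed 6 new [(1,0) (1,1) (2,0) (2,1) (3,0) (3,1)] -> total=6
Click 2 (2,1) count=1: revealed 0 new [(none)] -> total=6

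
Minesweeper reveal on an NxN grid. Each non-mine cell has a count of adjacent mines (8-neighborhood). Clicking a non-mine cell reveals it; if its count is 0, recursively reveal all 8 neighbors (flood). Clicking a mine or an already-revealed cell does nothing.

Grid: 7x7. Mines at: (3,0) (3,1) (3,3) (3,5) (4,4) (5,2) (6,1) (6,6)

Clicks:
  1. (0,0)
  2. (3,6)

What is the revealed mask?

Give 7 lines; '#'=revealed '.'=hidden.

Click 1 (0,0) count=0: revealed 21 new [(0,0) (0,1) (0,2) (0,3) (0,4) (0,5) (0,6) (1,0) (1,1) (1,2) (1,3) (1,4) (1,5) (1,6) (2,0) (2,1) (2,2) (2,3) (2,4) (2,5) (2,6)] -> total=21
Click 2 (3,6) count=1: revealed 1 new [(3,6)] -> total=22

Answer: #######
#######
#######
......#
.......
.......
.......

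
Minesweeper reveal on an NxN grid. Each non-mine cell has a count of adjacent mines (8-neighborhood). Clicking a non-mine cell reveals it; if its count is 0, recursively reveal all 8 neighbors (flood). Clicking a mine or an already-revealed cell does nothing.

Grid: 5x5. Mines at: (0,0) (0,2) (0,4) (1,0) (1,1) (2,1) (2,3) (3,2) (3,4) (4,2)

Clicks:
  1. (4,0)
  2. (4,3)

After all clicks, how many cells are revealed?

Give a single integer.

Answer: 5

Derivation:
Click 1 (4,0) count=0: revealed 4 new [(3,0) (3,1) (4,0) (4,1)] -> total=4
Click 2 (4,3) count=3: revealed 1 new [(4,3)] -> total=5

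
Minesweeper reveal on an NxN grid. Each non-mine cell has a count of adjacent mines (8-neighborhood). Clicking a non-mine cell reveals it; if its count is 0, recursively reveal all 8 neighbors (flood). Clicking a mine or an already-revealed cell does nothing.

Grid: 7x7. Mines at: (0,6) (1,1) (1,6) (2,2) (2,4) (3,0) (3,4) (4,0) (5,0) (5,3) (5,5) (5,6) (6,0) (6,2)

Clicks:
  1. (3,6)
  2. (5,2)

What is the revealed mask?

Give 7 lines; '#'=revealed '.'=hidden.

Click 1 (3,6) count=0: revealed 6 new [(2,5) (2,6) (3,5) (3,6) (4,5) (4,6)] -> total=6
Click 2 (5,2) count=2: revealed 1 new [(5,2)] -> total=7

Answer: .......
.......
.....##
.....##
.....##
..#....
.......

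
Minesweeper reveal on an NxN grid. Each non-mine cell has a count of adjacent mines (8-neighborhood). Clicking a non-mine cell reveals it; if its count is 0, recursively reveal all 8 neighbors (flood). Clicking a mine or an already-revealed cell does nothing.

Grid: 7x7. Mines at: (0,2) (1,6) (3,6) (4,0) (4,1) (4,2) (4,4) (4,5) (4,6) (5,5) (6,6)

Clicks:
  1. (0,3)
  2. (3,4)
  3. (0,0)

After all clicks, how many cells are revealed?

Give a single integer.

Answer: 23

Derivation:
Click 1 (0,3) count=1: revealed 1 new [(0,3)] -> total=1
Click 2 (3,4) count=2: revealed 1 new [(3,4)] -> total=2
Click 3 (0,0) count=0: revealed 21 new [(0,0) (0,1) (0,4) (0,5) (1,0) (1,1) (1,2) (1,3) (1,4) (1,5) (2,0) (2,1) (2,2) (2,3) (2,4) (2,5) (3,0) (3,1) (3,2) (3,3) (3,5)] -> total=23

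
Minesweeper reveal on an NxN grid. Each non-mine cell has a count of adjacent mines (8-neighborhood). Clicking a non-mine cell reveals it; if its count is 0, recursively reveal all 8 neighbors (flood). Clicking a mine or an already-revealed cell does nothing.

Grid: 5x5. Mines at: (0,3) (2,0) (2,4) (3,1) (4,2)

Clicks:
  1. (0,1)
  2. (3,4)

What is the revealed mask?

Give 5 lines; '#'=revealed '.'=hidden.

Answer: ###..
###..
.....
....#
.....

Derivation:
Click 1 (0,1) count=0: revealed 6 new [(0,0) (0,1) (0,2) (1,0) (1,1) (1,2)] -> total=6
Click 2 (3,4) count=1: revealed 1 new [(3,4)] -> total=7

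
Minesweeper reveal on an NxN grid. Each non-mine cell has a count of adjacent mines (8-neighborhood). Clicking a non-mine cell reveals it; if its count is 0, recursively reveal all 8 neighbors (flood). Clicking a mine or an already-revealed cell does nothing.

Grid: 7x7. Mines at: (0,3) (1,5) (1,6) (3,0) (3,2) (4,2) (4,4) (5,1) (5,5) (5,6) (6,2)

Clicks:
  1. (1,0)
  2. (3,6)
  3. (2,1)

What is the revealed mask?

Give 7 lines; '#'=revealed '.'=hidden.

Answer: ###....
###....
###..##
.....##
.....##
.......
.......

Derivation:
Click 1 (1,0) count=0: revealed 9 new [(0,0) (0,1) (0,2) (1,0) (1,1) (1,2) (2,0) (2,1) (2,2)] -> total=9
Click 2 (3,6) count=0: revealed 6 new [(2,5) (2,6) (3,5) (3,6) (4,5) (4,6)] -> total=15
Click 3 (2,1) count=2: revealed 0 new [(none)] -> total=15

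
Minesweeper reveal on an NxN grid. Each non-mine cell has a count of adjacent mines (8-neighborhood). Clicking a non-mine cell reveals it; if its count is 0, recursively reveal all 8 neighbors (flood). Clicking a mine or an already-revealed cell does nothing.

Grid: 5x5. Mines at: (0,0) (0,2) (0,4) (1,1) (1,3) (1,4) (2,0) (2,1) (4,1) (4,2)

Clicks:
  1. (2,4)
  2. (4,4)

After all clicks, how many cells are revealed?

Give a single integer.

Answer: 6

Derivation:
Click 1 (2,4) count=2: revealed 1 new [(2,4)] -> total=1
Click 2 (4,4) count=0: revealed 5 new [(2,3) (3,3) (3,4) (4,3) (4,4)] -> total=6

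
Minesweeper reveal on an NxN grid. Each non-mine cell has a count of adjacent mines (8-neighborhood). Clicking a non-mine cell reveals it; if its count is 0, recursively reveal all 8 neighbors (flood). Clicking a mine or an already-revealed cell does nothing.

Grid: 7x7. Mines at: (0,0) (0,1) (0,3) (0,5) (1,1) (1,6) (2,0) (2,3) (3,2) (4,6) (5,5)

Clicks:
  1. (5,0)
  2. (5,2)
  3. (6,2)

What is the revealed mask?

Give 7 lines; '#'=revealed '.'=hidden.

Answer: .......
.......
.......
##.....
#####..
#####..
#####..

Derivation:
Click 1 (5,0) count=0: revealed 17 new [(3,0) (3,1) (4,0) (4,1) (4,2) (4,3) (4,4) (5,0) (5,1) (5,2) (5,3) (5,4) (6,0) (6,1) (6,2) (6,3) (6,4)] -> total=17
Click 2 (5,2) count=0: revealed 0 new [(none)] -> total=17
Click 3 (6,2) count=0: revealed 0 new [(none)] -> total=17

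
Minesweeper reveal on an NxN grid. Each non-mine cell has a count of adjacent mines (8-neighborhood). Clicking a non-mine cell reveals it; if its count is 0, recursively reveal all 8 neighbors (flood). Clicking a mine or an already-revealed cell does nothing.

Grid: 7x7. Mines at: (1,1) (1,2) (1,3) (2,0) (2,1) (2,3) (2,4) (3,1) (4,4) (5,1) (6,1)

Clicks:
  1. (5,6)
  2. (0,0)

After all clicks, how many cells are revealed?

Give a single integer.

Answer: 23

Derivation:
Click 1 (5,6) count=0: revealed 22 new [(0,4) (0,5) (0,6) (1,4) (1,5) (1,6) (2,5) (2,6) (3,5) (3,6) (4,5) (4,6) (5,2) (5,3) (5,4) (5,5) (5,6) (6,2) (6,3) (6,4) (6,5) (6,6)] -> total=22
Click 2 (0,0) count=1: revealed 1 new [(0,0)] -> total=23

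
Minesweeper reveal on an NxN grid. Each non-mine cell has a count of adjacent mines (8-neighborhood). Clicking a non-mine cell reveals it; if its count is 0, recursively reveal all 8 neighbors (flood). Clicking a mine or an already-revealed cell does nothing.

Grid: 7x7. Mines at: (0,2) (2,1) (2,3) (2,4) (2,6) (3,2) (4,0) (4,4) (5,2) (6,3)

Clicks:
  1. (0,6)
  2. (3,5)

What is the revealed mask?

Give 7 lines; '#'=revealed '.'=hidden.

Click 1 (0,6) count=0: revealed 8 new [(0,3) (0,4) (0,5) (0,6) (1,3) (1,4) (1,5) (1,6)] -> total=8
Click 2 (3,5) count=3: revealed 1 new [(3,5)] -> total=9

Answer: ...####
...####
.......
.....#.
.......
.......
.......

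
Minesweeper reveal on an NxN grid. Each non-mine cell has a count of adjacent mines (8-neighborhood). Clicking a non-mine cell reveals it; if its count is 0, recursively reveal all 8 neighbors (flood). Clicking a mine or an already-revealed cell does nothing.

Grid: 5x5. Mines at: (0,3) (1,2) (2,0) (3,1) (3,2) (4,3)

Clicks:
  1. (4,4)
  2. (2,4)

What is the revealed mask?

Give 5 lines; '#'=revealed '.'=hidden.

Click 1 (4,4) count=1: revealed 1 new [(4,4)] -> total=1
Click 2 (2,4) count=0: revealed 6 new [(1,3) (1,4) (2,3) (2,4) (3,3) (3,4)] -> total=7

Answer: .....
...##
...##
...##
....#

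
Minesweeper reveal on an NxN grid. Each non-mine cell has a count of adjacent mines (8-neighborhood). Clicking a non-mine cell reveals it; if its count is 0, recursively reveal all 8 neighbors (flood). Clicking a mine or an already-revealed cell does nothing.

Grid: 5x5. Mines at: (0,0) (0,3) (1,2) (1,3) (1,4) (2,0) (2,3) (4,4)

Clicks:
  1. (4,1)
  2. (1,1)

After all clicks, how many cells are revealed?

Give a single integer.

Click 1 (4,1) count=0: revealed 8 new [(3,0) (3,1) (3,2) (3,3) (4,0) (4,1) (4,2) (4,3)] -> total=8
Click 2 (1,1) count=3: revealed 1 new [(1,1)] -> total=9

Answer: 9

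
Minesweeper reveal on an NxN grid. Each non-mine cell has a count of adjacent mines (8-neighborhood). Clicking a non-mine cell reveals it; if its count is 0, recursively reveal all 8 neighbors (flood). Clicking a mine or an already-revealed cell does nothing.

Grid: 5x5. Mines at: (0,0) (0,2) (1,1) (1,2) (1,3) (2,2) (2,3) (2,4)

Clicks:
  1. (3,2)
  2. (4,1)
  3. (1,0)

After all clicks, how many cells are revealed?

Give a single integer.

Click 1 (3,2) count=2: revealed 1 new [(3,2)] -> total=1
Click 2 (4,1) count=0: revealed 11 new [(2,0) (2,1) (3,0) (3,1) (3,3) (3,4) (4,0) (4,1) (4,2) (4,3) (4,4)] -> total=12
Click 3 (1,0) count=2: revealed 1 new [(1,0)] -> total=13

Answer: 13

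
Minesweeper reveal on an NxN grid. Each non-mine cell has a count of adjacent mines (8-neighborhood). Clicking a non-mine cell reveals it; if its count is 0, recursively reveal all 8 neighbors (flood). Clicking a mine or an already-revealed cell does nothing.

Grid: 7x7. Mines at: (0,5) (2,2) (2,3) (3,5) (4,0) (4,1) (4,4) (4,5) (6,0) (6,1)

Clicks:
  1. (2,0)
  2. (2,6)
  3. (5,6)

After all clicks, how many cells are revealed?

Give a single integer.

Answer: 16

Derivation:
Click 1 (2,0) count=0: revealed 14 new [(0,0) (0,1) (0,2) (0,3) (0,4) (1,0) (1,1) (1,2) (1,3) (1,4) (2,0) (2,1) (3,0) (3,1)] -> total=14
Click 2 (2,6) count=1: revealed 1 new [(2,6)] -> total=15
Click 3 (5,6) count=1: revealed 1 new [(5,6)] -> total=16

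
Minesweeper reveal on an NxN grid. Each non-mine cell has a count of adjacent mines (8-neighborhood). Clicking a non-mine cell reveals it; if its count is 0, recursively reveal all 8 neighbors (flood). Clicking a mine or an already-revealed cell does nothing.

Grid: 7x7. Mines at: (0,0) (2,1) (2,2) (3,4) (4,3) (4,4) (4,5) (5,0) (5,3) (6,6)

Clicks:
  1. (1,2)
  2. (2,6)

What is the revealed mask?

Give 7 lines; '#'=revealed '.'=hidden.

Answer: .######
.######
...####
.....##
.......
.......
.......

Derivation:
Click 1 (1,2) count=2: revealed 1 new [(1,2)] -> total=1
Click 2 (2,6) count=0: revealed 17 new [(0,1) (0,2) (0,3) (0,4) (0,5) (0,6) (1,1) (1,3) (1,4) (1,5) (1,6) (2,3) (2,4) (2,5) (2,6) (3,5) (3,6)] -> total=18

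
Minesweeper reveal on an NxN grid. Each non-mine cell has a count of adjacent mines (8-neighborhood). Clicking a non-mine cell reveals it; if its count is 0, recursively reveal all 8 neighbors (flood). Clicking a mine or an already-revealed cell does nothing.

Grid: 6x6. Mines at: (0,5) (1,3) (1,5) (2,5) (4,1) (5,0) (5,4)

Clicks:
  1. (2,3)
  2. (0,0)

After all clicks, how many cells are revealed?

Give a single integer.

Click 1 (2,3) count=1: revealed 1 new [(2,3)] -> total=1
Click 2 (0,0) count=0: revealed 12 new [(0,0) (0,1) (0,2) (1,0) (1,1) (1,2) (2,0) (2,1) (2,2) (3,0) (3,1) (3,2)] -> total=13

Answer: 13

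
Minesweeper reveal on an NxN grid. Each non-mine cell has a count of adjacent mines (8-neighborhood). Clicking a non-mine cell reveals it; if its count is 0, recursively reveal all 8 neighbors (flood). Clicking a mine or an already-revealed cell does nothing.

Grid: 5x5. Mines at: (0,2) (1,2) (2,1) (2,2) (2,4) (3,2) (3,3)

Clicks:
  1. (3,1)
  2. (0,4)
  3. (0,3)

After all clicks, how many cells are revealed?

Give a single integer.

Click 1 (3,1) count=3: revealed 1 new [(3,1)] -> total=1
Click 2 (0,4) count=0: revealed 4 new [(0,3) (0,4) (1,3) (1,4)] -> total=5
Click 3 (0,3) count=2: revealed 0 new [(none)] -> total=5

Answer: 5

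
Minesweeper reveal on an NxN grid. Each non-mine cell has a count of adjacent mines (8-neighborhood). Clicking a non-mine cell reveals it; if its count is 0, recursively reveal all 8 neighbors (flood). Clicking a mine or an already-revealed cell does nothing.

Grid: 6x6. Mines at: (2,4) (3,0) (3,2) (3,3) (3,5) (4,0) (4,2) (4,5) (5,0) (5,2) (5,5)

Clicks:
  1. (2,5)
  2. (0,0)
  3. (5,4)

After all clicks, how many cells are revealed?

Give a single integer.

Answer: 18

Derivation:
Click 1 (2,5) count=2: revealed 1 new [(2,5)] -> total=1
Click 2 (0,0) count=0: revealed 16 new [(0,0) (0,1) (0,2) (0,3) (0,4) (0,5) (1,0) (1,1) (1,2) (1,3) (1,4) (1,5) (2,0) (2,1) (2,2) (2,3)] -> total=17
Click 3 (5,4) count=2: revealed 1 new [(5,4)] -> total=18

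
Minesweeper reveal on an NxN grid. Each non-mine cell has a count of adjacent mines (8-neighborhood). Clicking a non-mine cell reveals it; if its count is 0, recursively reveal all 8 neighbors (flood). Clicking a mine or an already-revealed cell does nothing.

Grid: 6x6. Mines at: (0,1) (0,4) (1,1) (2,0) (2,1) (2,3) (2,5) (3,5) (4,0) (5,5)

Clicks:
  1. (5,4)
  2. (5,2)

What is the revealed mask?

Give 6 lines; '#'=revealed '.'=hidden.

Click 1 (5,4) count=1: revealed 1 new [(5,4)] -> total=1
Click 2 (5,2) count=0: revealed 11 new [(3,1) (3,2) (3,3) (3,4) (4,1) (4,2) (4,3) (4,4) (5,1) (5,2) (5,3)] -> total=12

Answer: ......
......
......
.####.
.####.
.####.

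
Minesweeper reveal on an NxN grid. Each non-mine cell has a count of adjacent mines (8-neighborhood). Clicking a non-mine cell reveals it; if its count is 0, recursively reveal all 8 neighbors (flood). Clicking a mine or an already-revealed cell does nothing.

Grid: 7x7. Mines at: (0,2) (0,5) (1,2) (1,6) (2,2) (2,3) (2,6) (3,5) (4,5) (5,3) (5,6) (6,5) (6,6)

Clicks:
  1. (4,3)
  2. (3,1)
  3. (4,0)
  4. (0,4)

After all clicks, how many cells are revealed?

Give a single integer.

Answer: 20

Derivation:
Click 1 (4,3) count=1: revealed 1 new [(4,3)] -> total=1
Click 2 (3,1) count=1: revealed 1 new [(3,1)] -> total=2
Click 3 (4,0) count=0: revealed 17 new [(0,0) (0,1) (1,0) (1,1) (2,0) (2,1) (3,0) (3,2) (4,0) (4,1) (4,2) (5,0) (5,1) (5,2) (6,0) (6,1) (6,2)] -> total=19
Click 4 (0,4) count=1: revealed 1 new [(0,4)] -> total=20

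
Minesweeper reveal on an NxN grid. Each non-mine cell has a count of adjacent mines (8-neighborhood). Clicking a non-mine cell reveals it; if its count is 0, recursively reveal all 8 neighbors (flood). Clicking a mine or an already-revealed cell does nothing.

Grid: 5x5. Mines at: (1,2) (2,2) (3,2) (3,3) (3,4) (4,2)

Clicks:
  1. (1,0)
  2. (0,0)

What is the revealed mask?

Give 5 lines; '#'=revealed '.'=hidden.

Click 1 (1,0) count=0: revealed 10 new [(0,0) (0,1) (1,0) (1,1) (2,0) (2,1) (3,0) (3,1) (4,0) (4,1)] -> total=10
Click 2 (0,0) count=0: revealed 0 new [(none)] -> total=10

Answer: ##...
##...
##...
##...
##...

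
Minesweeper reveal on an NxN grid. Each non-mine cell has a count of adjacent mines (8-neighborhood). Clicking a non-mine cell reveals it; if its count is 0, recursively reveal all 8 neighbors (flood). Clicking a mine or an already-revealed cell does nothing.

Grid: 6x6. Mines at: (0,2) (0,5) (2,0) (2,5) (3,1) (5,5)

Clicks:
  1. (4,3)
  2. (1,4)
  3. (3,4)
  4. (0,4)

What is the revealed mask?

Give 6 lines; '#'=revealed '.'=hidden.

Click 1 (4,3) count=0: revealed 19 new [(1,2) (1,3) (1,4) (2,2) (2,3) (2,4) (3,2) (3,3) (3,4) (4,0) (4,1) (4,2) (4,3) (4,4) (5,0) (5,1) (5,2) (5,3) (5,4)] -> total=19
Click 2 (1,4) count=2: revealed 0 new [(none)] -> total=19
Click 3 (3,4) count=1: revealed 0 new [(none)] -> total=19
Click 4 (0,4) count=1: revealed 1 new [(0,4)] -> total=20

Answer: ....#.
..###.
..###.
..###.
#####.
#####.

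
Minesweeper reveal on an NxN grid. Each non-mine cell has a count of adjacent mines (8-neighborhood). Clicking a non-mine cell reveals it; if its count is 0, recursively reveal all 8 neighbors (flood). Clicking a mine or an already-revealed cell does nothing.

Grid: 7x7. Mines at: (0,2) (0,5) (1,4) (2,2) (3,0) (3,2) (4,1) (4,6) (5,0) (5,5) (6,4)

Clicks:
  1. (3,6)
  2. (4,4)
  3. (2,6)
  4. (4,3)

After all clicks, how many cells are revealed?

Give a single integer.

Answer: 8

Derivation:
Click 1 (3,6) count=1: revealed 1 new [(3,6)] -> total=1
Click 2 (4,4) count=1: revealed 1 new [(4,4)] -> total=2
Click 3 (2,6) count=0: revealed 5 new [(1,5) (1,6) (2,5) (2,6) (3,5)] -> total=7
Click 4 (4,3) count=1: revealed 1 new [(4,3)] -> total=8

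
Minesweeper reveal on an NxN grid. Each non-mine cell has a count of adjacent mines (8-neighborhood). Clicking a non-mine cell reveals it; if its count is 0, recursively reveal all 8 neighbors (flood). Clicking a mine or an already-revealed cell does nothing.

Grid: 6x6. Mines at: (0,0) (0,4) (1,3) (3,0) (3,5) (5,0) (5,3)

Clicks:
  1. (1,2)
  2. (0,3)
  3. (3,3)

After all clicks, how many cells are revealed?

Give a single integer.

Click 1 (1,2) count=1: revealed 1 new [(1,2)] -> total=1
Click 2 (0,3) count=2: revealed 1 new [(0,3)] -> total=2
Click 3 (3,3) count=0: revealed 12 new [(2,1) (2,2) (2,3) (2,4) (3,1) (3,2) (3,3) (3,4) (4,1) (4,2) (4,3) (4,4)] -> total=14

Answer: 14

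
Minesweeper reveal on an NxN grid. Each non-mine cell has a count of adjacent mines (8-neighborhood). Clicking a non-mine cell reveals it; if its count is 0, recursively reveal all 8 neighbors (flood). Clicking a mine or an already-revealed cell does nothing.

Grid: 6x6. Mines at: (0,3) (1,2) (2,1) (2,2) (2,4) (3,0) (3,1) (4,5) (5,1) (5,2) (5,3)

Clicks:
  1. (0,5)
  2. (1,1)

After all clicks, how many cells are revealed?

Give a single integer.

Click 1 (0,5) count=0: revealed 4 new [(0,4) (0,5) (1,4) (1,5)] -> total=4
Click 2 (1,1) count=3: revealed 1 new [(1,1)] -> total=5

Answer: 5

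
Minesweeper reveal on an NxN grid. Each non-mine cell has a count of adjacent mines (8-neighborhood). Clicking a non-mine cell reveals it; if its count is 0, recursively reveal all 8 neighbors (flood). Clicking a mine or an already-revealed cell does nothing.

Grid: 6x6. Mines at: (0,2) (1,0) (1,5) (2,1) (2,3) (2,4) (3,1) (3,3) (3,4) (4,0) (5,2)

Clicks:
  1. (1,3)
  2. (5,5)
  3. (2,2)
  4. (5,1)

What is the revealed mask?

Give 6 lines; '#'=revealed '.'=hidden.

Answer: ......
...#..
..#...
......
...###
.#.###

Derivation:
Click 1 (1,3) count=3: revealed 1 new [(1,3)] -> total=1
Click 2 (5,5) count=0: revealed 6 new [(4,3) (4,4) (4,5) (5,3) (5,4) (5,5)] -> total=7
Click 3 (2,2) count=4: revealed 1 new [(2,2)] -> total=8
Click 4 (5,1) count=2: revealed 1 new [(5,1)] -> total=9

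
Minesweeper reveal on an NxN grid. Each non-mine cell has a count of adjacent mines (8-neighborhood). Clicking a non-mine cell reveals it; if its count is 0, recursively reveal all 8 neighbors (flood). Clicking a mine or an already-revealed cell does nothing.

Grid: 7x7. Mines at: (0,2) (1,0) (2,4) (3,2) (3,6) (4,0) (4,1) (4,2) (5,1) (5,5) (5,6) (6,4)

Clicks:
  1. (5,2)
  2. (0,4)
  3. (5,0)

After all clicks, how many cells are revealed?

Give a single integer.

Answer: 12

Derivation:
Click 1 (5,2) count=3: revealed 1 new [(5,2)] -> total=1
Click 2 (0,4) count=0: revealed 10 new [(0,3) (0,4) (0,5) (0,6) (1,3) (1,4) (1,5) (1,6) (2,5) (2,6)] -> total=11
Click 3 (5,0) count=3: revealed 1 new [(5,0)] -> total=12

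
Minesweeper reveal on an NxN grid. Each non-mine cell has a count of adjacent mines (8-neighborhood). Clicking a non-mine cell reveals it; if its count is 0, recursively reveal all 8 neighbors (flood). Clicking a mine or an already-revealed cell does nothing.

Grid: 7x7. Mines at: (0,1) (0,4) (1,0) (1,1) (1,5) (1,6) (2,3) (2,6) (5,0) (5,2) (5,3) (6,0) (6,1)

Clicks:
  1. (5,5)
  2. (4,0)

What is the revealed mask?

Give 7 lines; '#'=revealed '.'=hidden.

Answer: .......
.......
.......
....###
#...###
....###
....###

Derivation:
Click 1 (5,5) count=0: revealed 12 new [(3,4) (3,5) (3,6) (4,4) (4,5) (4,6) (5,4) (5,5) (5,6) (6,4) (6,5) (6,6)] -> total=12
Click 2 (4,0) count=1: revealed 1 new [(4,0)] -> total=13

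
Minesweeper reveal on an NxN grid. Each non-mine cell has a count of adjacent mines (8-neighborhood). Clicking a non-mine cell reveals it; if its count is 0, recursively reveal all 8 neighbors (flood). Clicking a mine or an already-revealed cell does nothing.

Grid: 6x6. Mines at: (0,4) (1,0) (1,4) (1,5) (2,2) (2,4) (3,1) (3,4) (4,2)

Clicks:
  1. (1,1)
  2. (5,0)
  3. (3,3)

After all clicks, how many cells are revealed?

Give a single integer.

Click 1 (1,1) count=2: revealed 1 new [(1,1)] -> total=1
Click 2 (5,0) count=0: revealed 4 new [(4,0) (4,1) (5,0) (5,1)] -> total=5
Click 3 (3,3) count=4: revealed 1 new [(3,3)] -> total=6

Answer: 6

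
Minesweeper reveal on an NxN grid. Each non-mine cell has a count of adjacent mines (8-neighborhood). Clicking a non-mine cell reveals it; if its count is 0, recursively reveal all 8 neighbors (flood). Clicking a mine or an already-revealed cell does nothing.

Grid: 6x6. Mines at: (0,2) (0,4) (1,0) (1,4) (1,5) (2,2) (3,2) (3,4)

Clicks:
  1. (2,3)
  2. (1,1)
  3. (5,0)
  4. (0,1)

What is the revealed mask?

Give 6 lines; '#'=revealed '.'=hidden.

Click 1 (2,3) count=4: revealed 1 new [(2,3)] -> total=1
Click 2 (1,1) count=3: revealed 1 new [(1,1)] -> total=2
Click 3 (5,0) count=0: revealed 16 new [(2,0) (2,1) (3,0) (3,1) (4,0) (4,1) (4,2) (4,3) (4,4) (4,5) (5,0) (5,1) (5,2) (5,3) (5,4) (5,5)] -> total=18
Click 4 (0,1) count=2: revealed 1 new [(0,1)] -> total=19

Answer: .#....
.#....
##.#..
##....
######
######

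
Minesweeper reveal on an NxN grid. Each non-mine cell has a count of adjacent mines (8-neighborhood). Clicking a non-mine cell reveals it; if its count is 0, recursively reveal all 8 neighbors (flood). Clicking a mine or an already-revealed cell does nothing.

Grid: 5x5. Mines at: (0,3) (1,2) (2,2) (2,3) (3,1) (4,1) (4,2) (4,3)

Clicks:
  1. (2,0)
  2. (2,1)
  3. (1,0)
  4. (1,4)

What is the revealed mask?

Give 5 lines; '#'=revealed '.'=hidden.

Click 1 (2,0) count=1: revealed 1 new [(2,0)] -> total=1
Click 2 (2,1) count=3: revealed 1 new [(2,1)] -> total=2
Click 3 (1,0) count=0: revealed 4 new [(0,0) (0,1) (1,0) (1,1)] -> total=6
Click 4 (1,4) count=2: revealed 1 new [(1,4)] -> total=7

Answer: ##...
##..#
##...
.....
.....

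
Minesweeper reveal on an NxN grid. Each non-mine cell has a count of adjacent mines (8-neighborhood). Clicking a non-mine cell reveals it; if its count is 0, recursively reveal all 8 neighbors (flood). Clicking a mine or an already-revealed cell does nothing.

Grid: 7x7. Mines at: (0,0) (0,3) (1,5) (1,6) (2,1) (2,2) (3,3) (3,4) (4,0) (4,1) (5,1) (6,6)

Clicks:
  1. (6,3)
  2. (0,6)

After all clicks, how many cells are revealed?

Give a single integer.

Answer: 13

Derivation:
Click 1 (6,3) count=0: revealed 12 new [(4,2) (4,3) (4,4) (4,5) (5,2) (5,3) (5,4) (5,5) (6,2) (6,3) (6,4) (6,5)] -> total=12
Click 2 (0,6) count=2: revealed 1 new [(0,6)] -> total=13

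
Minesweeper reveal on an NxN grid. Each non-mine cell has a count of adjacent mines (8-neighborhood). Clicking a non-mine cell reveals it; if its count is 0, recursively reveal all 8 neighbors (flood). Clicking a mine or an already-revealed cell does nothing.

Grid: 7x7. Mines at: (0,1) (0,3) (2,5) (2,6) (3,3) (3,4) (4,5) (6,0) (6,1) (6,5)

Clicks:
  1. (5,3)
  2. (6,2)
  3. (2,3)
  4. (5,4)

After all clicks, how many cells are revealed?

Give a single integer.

Answer: 10

Derivation:
Click 1 (5,3) count=0: revealed 9 new [(4,2) (4,3) (4,4) (5,2) (5,3) (5,4) (6,2) (6,3) (6,4)] -> total=9
Click 2 (6,2) count=1: revealed 0 new [(none)] -> total=9
Click 3 (2,3) count=2: revealed 1 new [(2,3)] -> total=10
Click 4 (5,4) count=2: revealed 0 new [(none)] -> total=10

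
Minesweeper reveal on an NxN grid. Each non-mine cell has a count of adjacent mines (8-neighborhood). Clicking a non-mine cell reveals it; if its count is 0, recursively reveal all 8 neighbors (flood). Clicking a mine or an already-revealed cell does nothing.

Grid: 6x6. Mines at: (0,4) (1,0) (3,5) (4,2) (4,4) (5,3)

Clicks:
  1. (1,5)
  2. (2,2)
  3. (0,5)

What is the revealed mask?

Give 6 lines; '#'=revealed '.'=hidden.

Answer: .###.#
.#####
.####.
.####.
......
......

Derivation:
Click 1 (1,5) count=1: revealed 1 new [(1,5)] -> total=1
Click 2 (2,2) count=0: revealed 15 new [(0,1) (0,2) (0,3) (1,1) (1,2) (1,3) (1,4) (2,1) (2,2) (2,3) (2,4) (3,1) (3,2) (3,3) (3,4)] -> total=16
Click 3 (0,5) count=1: revealed 1 new [(0,5)] -> total=17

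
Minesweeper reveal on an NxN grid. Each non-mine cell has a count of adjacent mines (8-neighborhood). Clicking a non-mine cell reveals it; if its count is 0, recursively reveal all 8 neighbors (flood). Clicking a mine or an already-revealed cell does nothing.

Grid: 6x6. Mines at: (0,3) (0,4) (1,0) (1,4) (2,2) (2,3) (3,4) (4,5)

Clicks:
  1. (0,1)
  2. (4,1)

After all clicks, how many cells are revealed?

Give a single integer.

Click 1 (0,1) count=1: revealed 1 new [(0,1)] -> total=1
Click 2 (4,1) count=0: revealed 16 new [(2,0) (2,1) (3,0) (3,1) (3,2) (3,3) (4,0) (4,1) (4,2) (4,3) (4,4) (5,0) (5,1) (5,2) (5,3) (5,4)] -> total=17

Answer: 17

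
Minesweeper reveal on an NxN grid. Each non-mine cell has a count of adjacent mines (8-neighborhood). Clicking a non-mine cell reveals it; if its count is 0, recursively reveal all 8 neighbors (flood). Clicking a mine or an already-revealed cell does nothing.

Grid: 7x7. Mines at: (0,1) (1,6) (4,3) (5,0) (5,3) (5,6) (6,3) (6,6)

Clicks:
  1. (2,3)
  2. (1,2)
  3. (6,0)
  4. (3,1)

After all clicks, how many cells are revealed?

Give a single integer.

Answer: 31

Derivation:
Click 1 (2,3) count=0: revealed 30 new [(0,2) (0,3) (0,4) (0,5) (1,0) (1,1) (1,2) (1,3) (1,4) (1,5) (2,0) (2,1) (2,2) (2,3) (2,4) (2,5) (2,6) (3,0) (3,1) (3,2) (3,3) (3,4) (3,5) (3,6) (4,0) (4,1) (4,2) (4,4) (4,5) (4,6)] -> total=30
Click 2 (1,2) count=1: revealed 0 new [(none)] -> total=30
Click 3 (6,0) count=1: revealed 1 new [(6,0)] -> total=31
Click 4 (3,1) count=0: revealed 0 new [(none)] -> total=31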